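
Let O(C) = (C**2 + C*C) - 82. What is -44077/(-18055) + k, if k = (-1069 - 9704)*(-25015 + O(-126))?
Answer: -1294440813248/18055 ≈ -7.1694e+7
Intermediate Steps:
O(C) = -82 + 2*C**2 (O(C) = (C**2 + C**2) - 82 = 2*C**2 - 82 = -82 + 2*C**2)
k = -71694315 (k = (-1069 - 9704)*(-25015 + (-82 + 2*(-126)**2)) = -10773*(-25015 + (-82 + 2*15876)) = -10773*(-25015 + (-82 + 31752)) = -10773*(-25015 + 31670) = -10773*6655 = -71694315)
-44077/(-18055) + k = -44077/(-18055) - 71694315 = -44077*(-1/18055) - 71694315 = 44077/18055 - 71694315 = -1294440813248/18055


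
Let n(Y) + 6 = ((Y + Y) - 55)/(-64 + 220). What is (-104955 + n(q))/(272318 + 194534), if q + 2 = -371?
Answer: -5458239/24276304 ≈ -0.22484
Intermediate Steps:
q = -373 (q = -2 - 371 = -373)
n(Y) = -991/156 + Y/78 (n(Y) = -6 + ((Y + Y) - 55)/(-64 + 220) = -6 + (2*Y - 55)/156 = -6 + (-55 + 2*Y)*(1/156) = -6 + (-55/156 + Y/78) = -991/156 + Y/78)
(-104955 + n(q))/(272318 + 194534) = (-104955 + (-991/156 + (1/78)*(-373)))/(272318 + 194534) = (-104955 + (-991/156 - 373/78))/466852 = (-104955 - 579/52)*(1/466852) = -5458239/52*1/466852 = -5458239/24276304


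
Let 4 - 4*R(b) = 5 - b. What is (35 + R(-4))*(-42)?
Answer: -2835/2 ≈ -1417.5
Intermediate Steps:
R(b) = -¼ + b/4 (R(b) = 1 - (5 - b)/4 = 1 + (-5/4 + b/4) = -¼ + b/4)
(35 + R(-4))*(-42) = (35 + (-¼ + (¼)*(-4)))*(-42) = (35 + (-¼ - 1))*(-42) = (35 - 5/4)*(-42) = (135/4)*(-42) = -2835/2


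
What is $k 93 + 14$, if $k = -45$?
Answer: $-4171$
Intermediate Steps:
$k 93 + 14 = \left(-45\right) 93 + 14 = -4185 + 14 = -4171$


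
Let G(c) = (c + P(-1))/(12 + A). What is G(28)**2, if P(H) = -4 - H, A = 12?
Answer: 625/576 ≈ 1.0851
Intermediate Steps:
G(c) = -1/8 + c/24 (G(c) = (c + (-4 - 1*(-1)))/(12 + 12) = (c + (-4 + 1))/24 = (c - 3)*(1/24) = (-3 + c)*(1/24) = -1/8 + c/24)
G(28)**2 = (-1/8 + (1/24)*28)**2 = (-1/8 + 7/6)**2 = (25/24)**2 = 625/576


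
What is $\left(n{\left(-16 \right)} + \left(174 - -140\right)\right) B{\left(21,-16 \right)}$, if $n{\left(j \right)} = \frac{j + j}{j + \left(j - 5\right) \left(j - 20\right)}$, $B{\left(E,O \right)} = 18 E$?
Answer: $\frac{21954996}{185} \approx 1.1868 \cdot 10^{5}$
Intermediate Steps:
$n{\left(j \right)} = \frac{2 j}{j + \left(-20 + j\right) \left(-5 + j\right)}$ ($n{\left(j \right)} = \frac{2 j}{j + \left(-5 + j\right) \left(-20 + j\right)} = \frac{2 j}{j + \left(-20 + j\right) \left(-5 + j\right)}$)
$\left(n{\left(-16 \right)} + \left(174 - -140\right)\right) B{\left(21,-16 \right)} = \left(2 \left(-16\right) \frac{1}{100 + \left(-16\right)^{2} - -384} + \left(174 - -140\right)\right) 18 \cdot 21 = \left(2 \left(-16\right) \frac{1}{100 + 256 + 384} + \left(174 + 140\right)\right) 378 = \left(2 \left(-16\right) \frac{1}{740} + 314\right) 378 = \left(- \frac{8}{185} + 314\right) 378 = \frac{58082}{185} \cdot 378 = \frac{21954996}{185}$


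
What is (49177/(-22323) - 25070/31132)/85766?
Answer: -1045307987/29801954070588 ≈ -3.5075e-5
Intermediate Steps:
(49177/(-22323) - 25070/31132)/85766 = (49177*(-1/22323) - 25070*1/31132)*(1/85766) = (-49177/22323 - 12535/15566)*(1/85766) = -1045307987/347479818*1/85766 = -1045307987/29801954070588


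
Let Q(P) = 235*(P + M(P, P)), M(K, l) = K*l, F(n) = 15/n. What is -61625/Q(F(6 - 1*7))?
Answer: -2465/1974 ≈ -1.2487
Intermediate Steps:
Q(P) = 235*P + 235*P² (Q(P) = 235*(P + P*P) = 235*(P + P²) = 235*P + 235*P²)
-61625/Q(F(6 - 1*7)) = -61625*(-1/(3525*(1 + 15/(6 - 1*7)))) = -61625*(-1/(3525*(1 + 15/(6 - 7)))) = -61625*(-1/(3525*(1 + 15/(-1)))) = -61625*(-1/(3525*(1 + 15*(-1)))) = -61625*(-1/(3525*(1 - 15))) = -61625/(235*(-15)*(-14)) = -61625/49350 = -61625*1/49350 = -2465/1974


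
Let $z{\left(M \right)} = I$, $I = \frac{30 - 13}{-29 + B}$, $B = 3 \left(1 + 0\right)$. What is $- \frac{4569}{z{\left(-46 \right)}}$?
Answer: $\frac{118794}{17} \approx 6987.9$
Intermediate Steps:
$B = 3$ ($B = 3 \cdot 1 = 3$)
$I = - \frac{17}{26}$ ($I = \frac{30 - 13}{-29 + 3} = \frac{17}{-26} = 17 \left(- \frac{1}{26}\right) = - \frac{17}{26} \approx -0.65385$)
$z{\left(M \right)} = - \frac{17}{26}$
$- \frac{4569}{z{\left(-46 \right)}} = - \frac{4569}{- \frac{17}{26}} = \left(-4569\right) \left(- \frac{26}{17}\right) = \frac{118794}{17}$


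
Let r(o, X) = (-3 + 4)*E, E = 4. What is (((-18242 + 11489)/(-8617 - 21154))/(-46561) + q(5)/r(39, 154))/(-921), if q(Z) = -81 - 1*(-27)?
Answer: 12475512281/851106864034 ≈ 0.014658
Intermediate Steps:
q(Z) = -54 (q(Z) = -81 + 27 = -54)
r(o, X) = 4 (r(o, X) = (-3 + 4)*4 = 1*4 = 4)
(((-18242 + 11489)/(-8617 - 21154))/(-46561) + q(5)/r(39, 154))/(-921) = (((-18242 + 11489)/(-8617 - 21154))/(-46561) - 54/4)/(-921) = (-6753/(-29771)*(-1/46561) - 54*¼)*(-1/921) = (-6753*(-1/29771)*(-1/46561) - 27/2)*(-1/921) = ((6753/29771)*(-1/46561) - 27/2)*(-1/921) = (-6753/1386167531 - 27/2)*(-1/921) = -37426536843/2772335062*(-1/921) = 12475512281/851106864034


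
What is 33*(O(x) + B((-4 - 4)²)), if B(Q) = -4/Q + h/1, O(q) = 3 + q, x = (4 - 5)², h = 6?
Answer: 5247/16 ≈ 327.94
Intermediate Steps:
x = 1 (x = (-1)² = 1)
B(Q) = 6 - 4/Q (B(Q) = -4/Q + 6/1 = -4/Q + 6*1 = -4/Q + 6 = 6 - 4/Q)
33*(O(x) + B((-4 - 4)²)) = 33*((3 + 1) + (6 - 4/(-4 - 4)²)) = 33*(4 + (6 - 4/((-8)²))) = 33*(4 + (6 - 4/64)) = 33*(4 + (6 - 4*1/64)) = 33*(4 + (6 - 1/16)) = 33*(4 + 95/16) = 33*(159/16) = 5247/16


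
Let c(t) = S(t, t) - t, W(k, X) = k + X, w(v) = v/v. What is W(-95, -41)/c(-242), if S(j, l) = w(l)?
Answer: -136/243 ≈ -0.55967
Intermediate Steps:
w(v) = 1
S(j, l) = 1
W(k, X) = X + k
c(t) = 1 - t
W(-95, -41)/c(-242) = (-41 - 95)/(1 - 1*(-242)) = -136/(1 + 242) = -136/243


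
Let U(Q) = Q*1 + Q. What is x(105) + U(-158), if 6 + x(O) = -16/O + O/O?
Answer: -33721/105 ≈ -321.15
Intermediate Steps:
U(Q) = 2*Q (U(Q) = Q + Q = 2*Q)
x(O) = -5 - 16/O (x(O) = -6 + (-16/O + O/O) = -6 + (-16/O + 1) = -6 + (1 - 16/O) = -5 - 16/O)
x(105) + U(-158) = (-5 - 16/105) + 2*(-158) = (-5 - 16*1/105) - 316 = (-5 - 16/105) - 316 = -541/105 - 316 = -33721/105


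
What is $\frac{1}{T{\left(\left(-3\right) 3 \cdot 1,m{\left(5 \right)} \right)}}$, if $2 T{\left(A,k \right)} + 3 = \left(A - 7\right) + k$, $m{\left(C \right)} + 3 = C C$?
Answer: $\frac{2}{3} \approx 0.66667$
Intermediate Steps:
$m{\left(C \right)} = -3 + C^{2}$ ($m{\left(C \right)} = -3 + C C = -3 + C^{2}$)
$T{\left(A,k \right)} = -5 + \frac{A}{2} + \frac{k}{2}$ ($T{\left(A,k \right)} = - \frac{3}{2} + \frac{\left(A - 7\right) + k}{2} = - \frac{3}{2} + \frac{\left(-7 + A\right) + k}{2} = - \frac{3}{2} + \frac{-7 + A + k}{2} = - \frac{3}{2} + \left(- \frac{7}{2} + \frac{A}{2} + \frac{k}{2}\right) = -5 + \frac{A}{2} + \frac{k}{2}$)
$\frac{1}{T{\left(\left(-3\right) 3 \cdot 1,m{\left(5 \right)} \right)}} = \frac{1}{-5 + \frac{\left(-3\right) 3 \cdot 1}{2} + \frac{-3 + 5^{2}}{2}} = \frac{1}{-5 + \frac{\left(-9\right) 1}{2} + \frac{-3 + 25}{2}} = \frac{1}{-5 + \frac{1}{2} \left(-9\right) + \frac{1}{2} \cdot 22} = \frac{1}{-5 - \frac{9}{2} + 11} = \frac{1}{\frac{3}{2}} = \frac{2}{3}$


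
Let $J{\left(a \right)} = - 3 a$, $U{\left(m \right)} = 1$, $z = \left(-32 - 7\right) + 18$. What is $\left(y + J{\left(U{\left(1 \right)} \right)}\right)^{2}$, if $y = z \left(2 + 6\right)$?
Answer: $29241$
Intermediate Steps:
$z = -21$ ($z = -39 + 18 = -21$)
$y = -168$ ($y = - 21 \left(2 + 6\right) = \left(-21\right) 8 = -168$)
$\left(y + J{\left(U{\left(1 \right)} \right)}\right)^{2} = \left(-168 - 3\right)^{2} = \left(-171\right)^{2} = 29241$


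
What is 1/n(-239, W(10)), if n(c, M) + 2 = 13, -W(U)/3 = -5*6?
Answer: 1/11 ≈ 0.090909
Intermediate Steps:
W(U) = 90 (W(U) = -(-15)*6 = -3*(-30) = 90)
n(c, M) = 11 (n(c, M) = -2 + 13 = 11)
1/n(-239, W(10)) = 1/11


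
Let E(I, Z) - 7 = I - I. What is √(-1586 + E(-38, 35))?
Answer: I*√1579 ≈ 39.737*I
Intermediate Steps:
E(I, Z) = 7 (E(I, Z) = 7 + (I - I) = 7 + 0 = 7)
√(-1586 + E(-38, 35)) = √(-1586 + 7) = √(-1579) = I*√1579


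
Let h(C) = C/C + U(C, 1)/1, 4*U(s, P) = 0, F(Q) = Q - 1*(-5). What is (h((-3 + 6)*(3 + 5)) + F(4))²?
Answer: 100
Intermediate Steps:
F(Q) = 5 + Q (F(Q) = Q + 5 = 5 + Q)
U(s, P) = 0 (U(s, P) = (¼)*0 = 0)
h(C) = 1 (h(C) = C/C + 0/1 = 1 + 0*1 = 1 + 0 = 1)
(h((-3 + 6)*(3 + 5)) + F(4))² = (1 + (5 + 4))² = (1 + 9)² = 10² = 100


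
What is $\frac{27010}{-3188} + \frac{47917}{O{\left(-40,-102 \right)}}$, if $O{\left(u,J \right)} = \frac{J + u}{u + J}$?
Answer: $\frac{76366193}{1594} \approx 47909.0$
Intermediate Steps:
$O{\left(u,J \right)} = 1$ ($O{\left(u,J \right)} = \frac{J + u}{J + u} = 1$)
$\frac{27010}{-3188} + \frac{47917}{O{\left(-40,-102 \right)}} = \frac{27010}{-3188} + \frac{47917}{1} = 27010 \left(- \frac{1}{3188}\right) + 47917 \cdot 1 = - \frac{13505}{1594} + 47917 = \frac{76366193}{1594}$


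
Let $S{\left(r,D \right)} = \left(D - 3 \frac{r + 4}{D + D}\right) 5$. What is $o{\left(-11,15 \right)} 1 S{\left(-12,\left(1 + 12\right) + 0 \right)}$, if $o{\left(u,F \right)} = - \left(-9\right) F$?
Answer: $\frac{122175}{13} \approx 9398.1$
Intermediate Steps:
$o{\left(u,F \right)} = 9 F$
$S{\left(r,D \right)} = 5 D - \frac{15 \left(4 + r\right)}{2 D}$ ($S{\left(r,D \right)} = \left(D - 3 \frac{4 + r}{2 D}\right) 5 = \left(D - \frac{3 \left(4 + r\right)}{2 D}\right) 5 = 5 D - \frac{15 \left(4 + r\right)}{2 D}$)
$o{\left(-11,15 \right)} 1 S{\left(-12,\left(1 + 12\right) + 0 \right)} = 9 \cdot 15 \cdot 1 \frac{5 \left(-12 - -36 + 2 \left(\left(1 + 12\right) + 0\right)^{2}\right)}{2 \left(\left(1 + 12\right) + 0\right)} = 135 \cdot 1 \frac{5 \left(-12 + 36 + 2 \left(13 + 0\right)^{2}\right)}{2 \left(13 + 0\right)} = 135 \frac{5 \left(-12 + 36 + 2 \cdot 13^{2}\right)}{2 \cdot 13} = 135 \cdot \frac{5}{2} \cdot \frac{1}{13} \left(-12 + 36 + 2 \cdot 169\right) = 135 \cdot \frac{5}{2} \cdot \frac{1}{13} \left(-12 + 36 + 338\right) = 135 \cdot \frac{5}{2} \cdot \frac{1}{13} \cdot 362 = 135 \cdot \frac{905}{13} = \frac{122175}{13}$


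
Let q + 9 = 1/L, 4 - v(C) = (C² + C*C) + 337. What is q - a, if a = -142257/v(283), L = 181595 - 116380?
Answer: -103486653529/10467724865 ≈ -9.8863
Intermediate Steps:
v(C) = -333 - 2*C² (v(C) = 4 - ((C² + C*C) + 337) = 4 - ((C² + C²) + 337) = 4 - (2*C² + 337) = 4 - (337 + 2*C²) = 4 + (-337 - 2*C²) = -333 - 2*C²)
L = 65215
a = 142257/160511 (a = -142257/(-333 - 2*283²) = -142257/(-333 - 2*80089) = -142257/(-333 - 160178) = -142257/(-160511) = -142257*(-1/160511) = 142257/160511 ≈ 0.88628)
q = -586934/65215 (q = -9 + 1/65215 = -586934/65215 ≈ -9.0000)
q - a = -586934/65215 - 1*142257/160511 = -586934/65215 - 142257/160511 = -103486653529/10467724865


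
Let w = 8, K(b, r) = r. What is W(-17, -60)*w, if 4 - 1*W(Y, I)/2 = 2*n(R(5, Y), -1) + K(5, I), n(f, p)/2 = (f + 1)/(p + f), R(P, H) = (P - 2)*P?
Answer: 6656/7 ≈ 950.86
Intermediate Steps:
R(P, H) = P*(-2 + P) (R(P, H) = (-2 + P)*P = P*(-2 + P))
n(f, p) = 2*(1 + f)/(f + p) (n(f, p) = 2*((f + 1)/(p + f)) = 2*((1 + f)/(f + p)) = 2*(1 + f)/(f + p))
W(Y, I) = -8/7 - 2*I (W(Y, I) = 8 - 2*(2*(2*(1 + 5*(-2 + 5))/(5*(-2 + 5) - 1)) + I) = 8 - 2*(2*(2*(1 + 5*3)/(5*3 - 1)) + I) = 8 - 2*(2*(2*(1 + 15)/(15 - 1)) + I) = 8 - 2*(2*(2*16/14) + I) = 8 - 2*(2*(2*(1/14)*16) + I) = 8 - 2*(2*(16/7) + I) = 8 - 2*(32/7 + I) = 8 + (-64/7 - 2*I) = -8/7 - 2*I)
W(-17, -60)*w = (-8/7 - 2*(-60))*8 = (-8/7 + 120)*8 = (832/7)*8 = 6656/7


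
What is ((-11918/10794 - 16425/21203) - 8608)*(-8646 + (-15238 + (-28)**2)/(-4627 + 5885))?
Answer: 255487761552557930/3427528559 ≈ 7.4540e+7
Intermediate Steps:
((-11918/10794 - 16425/21203) - 8608)*(-8646 + (-15238 + (-28)**2)/(-4627 + 5885)) = ((-11918*1/10794 - 16425*1/21203) - 8608)*(-8646 + (-15238 + 784)/1258) = ((-5959/5397 - 16425/21203) - 8608)*(-8646 - 14454*1/1258) = (-30713486/16347513 - 8608)*(-8646 - 7227/629) = -140750105390/16347513*(-5445561/629) = 255487761552557930/3427528559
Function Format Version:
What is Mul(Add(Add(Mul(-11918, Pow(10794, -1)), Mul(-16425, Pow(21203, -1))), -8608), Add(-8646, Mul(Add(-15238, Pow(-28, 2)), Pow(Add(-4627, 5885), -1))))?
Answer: Rational(255487761552557930, 3427528559) ≈ 7.4540e+7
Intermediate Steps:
Mul(Add(Add(Mul(-11918, Pow(10794, -1)), Mul(-16425, Pow(21203, -1))), -8608), Add(-8646, Mul(Add(-15238, Pow(-28, 2)), Pow(Add(-4627, 5885), -1)))) = Mul(Add(Add(Mul(-11918, Rational(1, 10794)), Mul(-16425, Rational(1, 21203))), -8608), Add(-8646, Mul(Add(-15238, 784), Pow(1258, -1)))) = Mul(Add(Add(Rational(-5959, 5397), Rational(-16425, 21203)), -8608), Add(-8646, Mul(-14454, Rational(1, 1258)))) = Mul(Add(Rational(-30713486, 16347513), -8608), Add(-8646, Rational(-7227, 629))) = Mul(Rational(-140750105390, 16347513), Rational(-5445561, 629)) = Rational(255487761552557930, 3427528559)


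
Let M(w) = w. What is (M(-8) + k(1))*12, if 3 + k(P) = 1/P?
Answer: -120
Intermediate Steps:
k(P) = -3 + 1/P
(M(-8) + k(1))*12 = (-8 + (-3 + 1/1))*12 = (-8 + (-3 + 1))*12 = (-8 - 2)*12 = -10*12 = -120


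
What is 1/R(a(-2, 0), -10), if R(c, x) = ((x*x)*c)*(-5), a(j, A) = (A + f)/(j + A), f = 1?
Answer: 1/250 ≈ 0.0040000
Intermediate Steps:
a(j, A) = (1 + A)/(A + j) (a(j, A) = (A + 1)/(j + A) = (1 + A)/(A + j))
R(c, x) = -5*c*x² (R(c, x) = (x²*c)*(-5) = (c*x²)*(-5) = -5*c*x²)
1/R(a(-2, 0), -10) = 1/(-5*(1 + 0)/(0 - 2)*(-10)²) = 1/(-5*1/(-2)*100) = 1/(-5*(-½*1)*100) = 1/(-5*(-½)*100) = 1/250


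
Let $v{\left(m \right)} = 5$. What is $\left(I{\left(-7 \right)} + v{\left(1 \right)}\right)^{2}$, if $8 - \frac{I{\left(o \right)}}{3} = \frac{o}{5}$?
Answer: $\frac{27556}{25} \approx 1102.2$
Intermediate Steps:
$I{\left(o \right)} = 24 - \frac{3 o}{5}$ ($I{\left(o \right)} = 24 - 3 \frac{o}{5} = 24 - \frac{3 o}{5}$)
$\left(I{\left(-7 \right)} + v{\left(1 \right)}\right)^{2} = \left(\left(24 - - \frac{21}{5}\right) + 5\right)^{2} = \left(\left(24 + \frac{21}{5}\right) + 5\right)^{2} = \left(\frac{141}{5} + 5\right)^{2} = \left(\frac{166}{5}\right)^{2} = \frac{27556}{25}$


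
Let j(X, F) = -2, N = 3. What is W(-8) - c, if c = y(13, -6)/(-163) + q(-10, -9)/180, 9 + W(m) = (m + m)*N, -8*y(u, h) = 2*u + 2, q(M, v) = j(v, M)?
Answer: -418171/7335 ≈ -57.010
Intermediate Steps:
q(M, v) = -2
y(u, h) = -1/4 - u/4 (y(u, h) = -(2*u + 2)/8 = -(2 + 2*u)/8 = -1/4 - u/4)
W(m) = -9 + 6*m (W(m) = -9 + (m + m)*3 = -9 + (2*m)*3 = -9 + 6*m)
c = 76/7335 (c = (-1/4 - 1/4*13)/(-163) - 2/180 = (-1/4 - 13/4)*(-1/163) - 2*1/180 = -7/2*(-1/163) - 1/90 = 7/326 - 1/90 = 76/7335 ≈ 0.010361)
W(-8) - c = (-9 + 6*(-8)) - 1*76/7335 = (-9 - 48) - 76/7335 = -57 - 76/7335 = -418171/7335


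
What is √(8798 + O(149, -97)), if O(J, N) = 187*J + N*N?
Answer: √46070 ≈ 214.64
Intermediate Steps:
O(J, N) = N² + 187*J (O(J, N) = 187*J + N² = N² + 187*J)
√(8798 + O(149, -97)) = √(8798 + ((-97)² + 187*149)) = √(8798 + (9409 + 27863)) = √(8798 + 37272) = √46070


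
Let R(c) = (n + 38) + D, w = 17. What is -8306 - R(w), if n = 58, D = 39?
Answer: -8441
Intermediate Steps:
R(c) = 135 (R(c) = (58 + 38) + 39 = 96 + 39 = 135)
-8306 - R(w) = -8306 - 1*135 = -8306 - 135 = -8441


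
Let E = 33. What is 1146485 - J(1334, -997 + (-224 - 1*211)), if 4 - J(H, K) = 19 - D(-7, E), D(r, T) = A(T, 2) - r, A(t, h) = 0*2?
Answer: 1146493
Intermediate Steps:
A(t, h) = 0
D(r, T) = -r (D(r, T) = 0 - r = -r)
J(H, K) = -8 (J(H, K) = 4 - (19 - (-1)*(-7)) = 4 - (19 - 1*7) = 4 - (19 - 7) = 4 - 1*12 = 4 - 12 = -8)
1146485 - J(1334, -997 + (-224 - 1*211)) = 1146485 - 1*(-8) = 1146485 + 8 = 1146493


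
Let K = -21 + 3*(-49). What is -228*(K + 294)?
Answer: -28728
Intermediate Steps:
K = -168 (K = -21 - 147 = -168)
-228*(K + 294) = -228*(-168 + 294) = -228*126 = -28728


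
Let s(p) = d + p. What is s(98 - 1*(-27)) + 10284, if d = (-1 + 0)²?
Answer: 10410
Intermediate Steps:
d = 1 (d = (-1)² = 1)
s(p) = 1 + p
s(98 - 1*(-27)) + 10284 = (1 + (98 - 1*(-27))) + 10284 = (1 + (98 + 27)) + 10284 = (1 + 125) + 10284 = 126 + 10284 = 10410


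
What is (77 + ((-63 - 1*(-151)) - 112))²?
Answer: 2809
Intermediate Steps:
(77 + ((-63 - 1*(-151)) - 112))² = (77 + ((-63 + 151) - 112))² = (77 + (88 - 112))² = (77 - 24)² = 53² = 2809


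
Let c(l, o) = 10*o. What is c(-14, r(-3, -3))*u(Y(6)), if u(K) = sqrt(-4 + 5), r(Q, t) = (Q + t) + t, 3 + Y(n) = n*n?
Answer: -90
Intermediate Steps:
Y(n) = -3 + n**2 (Y(n) = -3 + n*n = -3 + n**2)
r(Q, t) = Q + 2*t
u(K) = 1 (u(K) = sqrt(1) = 1)
c(-14, r(-3, -3))*u(Y(6)) = (10*(-3 + 2*(-3)))*1 = (10*(-3 - 6))*1 = (10*(-9))*1 = -90*1 = -90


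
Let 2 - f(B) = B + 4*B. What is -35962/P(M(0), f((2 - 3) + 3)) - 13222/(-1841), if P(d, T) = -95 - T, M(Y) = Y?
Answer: 67356356/160167 ≈ 420.54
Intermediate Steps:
f(B) = 2 - 5*B (f(B) = 2 - (B + 4*B) = 2 - 5*B)
-35962/P(M(0), f((2 - 3) + 3)) - 13222/(-1841) = -35962/(-95 - (2 - 5*((2 - 3) + 3))) - 13222/(-1841) = -35962/(-95 - (2 - 5*(-1 + 3))) - 13222*(-1/1841) = -35962/(-95 - (2 - 5*2)) + 13222/1841 = -35962/(-95 - (2 - 10)) + 13222/1841 = -35962/(-95 - 1*(-8)) + 13222/1841 = -35962/(-95 + 8) + 13222/1841 = -35962/(-87) + 13222/1841 = -35962*(-1/87) + 13222/1841 = 35962/87 + 13222/1841 = 67356356/160167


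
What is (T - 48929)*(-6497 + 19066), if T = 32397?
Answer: -207790708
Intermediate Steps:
(T - 48929)*(-6497 + 19066) = (32397 - 48929)*(-6497 + 19066) = -16532*12569 = -207790708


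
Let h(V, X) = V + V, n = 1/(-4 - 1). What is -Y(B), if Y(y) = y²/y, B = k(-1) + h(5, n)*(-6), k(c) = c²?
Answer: 59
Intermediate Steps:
n = -⅕ (n = 1/(-5) = -⅕ ≈ -0.20000)
h(V, X) = 2*V
B = -59 (B = (-1)² + (2*5)*(-6) = 1 + 10*(-6) = 1 - 60 = -59)
Y(y) = y
-Y(B) = -1*(-59) = 59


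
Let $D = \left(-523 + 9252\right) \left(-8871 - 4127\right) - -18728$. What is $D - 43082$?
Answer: $-113483896$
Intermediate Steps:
$D = -113440814$ ($D = 8729 \left(-12998\right) + 18728 = -113459542 + 18728 = -113440814$)
$D - 43082 = -113440814 - 43082 = -113483896$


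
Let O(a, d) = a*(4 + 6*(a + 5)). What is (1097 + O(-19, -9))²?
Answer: 6848689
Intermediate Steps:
O(a, d) = a*(34 + 6*a) (O(a, d) = a*(4 + 6*(5 + a)) = a*(4 + (30 + 6*a)) = a*(34 + 6*a))
(1097 + O(-19, -9))² = (1097 + 2*(-19)*(17 + 3*(-19)))² = (1097 + 2*(-19)*(17 - 57))² = (1097 + 2*(-19)*(-40))² = (1097 + 1520)² = 2617² = 6848689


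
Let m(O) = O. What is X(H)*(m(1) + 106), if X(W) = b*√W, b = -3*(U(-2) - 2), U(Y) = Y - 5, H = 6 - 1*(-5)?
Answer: 2889*√11 ≈ 9581.7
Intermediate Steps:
H = 11 (H = 6 + 5 = 11)
U(Y) = -5 + Y
b = 27 (b = -3*((-5 - 2) - 2) = -3*(-7 - 2) = -3*(-9) = 27)
X(W) = 27*√W
X(H)*(m(1) + 106) = (27*√11)*(1 + 106) = (27*√11)*107 = 2889*√11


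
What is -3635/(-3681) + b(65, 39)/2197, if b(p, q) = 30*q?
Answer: 945605/622089 ≈ 1.5200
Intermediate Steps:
-3635/(-3681) + b(65, 39)/2197 = -3635/(-3681) + (30*39)/2197 = -3635*(-1/3681) + 1170*(1/2197) = 3635/3681 + 90/169 = 945605/622089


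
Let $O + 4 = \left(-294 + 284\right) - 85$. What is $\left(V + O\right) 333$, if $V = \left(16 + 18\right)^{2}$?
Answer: $351981$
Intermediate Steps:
$O = -99$ ($O = -4 + \left(\left(-294 + 284\right) - 85\right) = -4 - 95 = -99$)
$V = 1156$ ($V = 34^{2} = 1156$)
$\left(V + O\right) 333 = \left(1156 - 99\right) 333 = 1057 \cdot 333 = 351981$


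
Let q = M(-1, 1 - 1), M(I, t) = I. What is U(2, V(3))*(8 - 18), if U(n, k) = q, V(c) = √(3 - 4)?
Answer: 10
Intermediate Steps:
V(c) = I (V(c) = √(-1) = I)
q = -1
U(n, k) = -1
U(2, V(3))*(8 - 18) = -(8 - 18) = -1*(-10) = 10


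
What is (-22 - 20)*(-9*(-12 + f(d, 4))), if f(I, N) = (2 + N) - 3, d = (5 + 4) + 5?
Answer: -3402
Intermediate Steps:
d = 14 (d = 9 + 5 = 14)
f(I, N) = -1 + N
(-22 - 20)*(-9*(-12 + f(d, 4))) = (-22 - 20)*(-9*(-12 + (-1 + 4))) = -(-378)*(-12 + 3) = -(-378)*(-9) = -42*81 = -3402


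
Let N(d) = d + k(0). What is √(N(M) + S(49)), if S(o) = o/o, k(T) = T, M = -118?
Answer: 3*I*√13 ≈ 10.817*I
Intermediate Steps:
N(d) = d (N(d) = d + 0 = d)
S(o) = 1
√(N(M) + S(49)) = √(-118 + 1) = √(-117) = 3*I*√13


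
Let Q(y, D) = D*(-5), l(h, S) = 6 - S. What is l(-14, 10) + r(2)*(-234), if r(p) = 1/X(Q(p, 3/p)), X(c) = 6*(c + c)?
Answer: -7/5 ≈ -1.4000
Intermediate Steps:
Q(y, D) = -5*D
X(c) = 12*c (X(c) = 6*(2*c) = 12*c)
r(p) = -p/180 (r(p) = 1/(12*(-15/p)) = 1/(-180/p) = -p/180)
l(-14, 10) + r(2)*(-234) = (6 - 1*10) - 1/180*2*(-234) = (6 - 10) - 1/90*(-234) = -4 + 13/5 = -7/5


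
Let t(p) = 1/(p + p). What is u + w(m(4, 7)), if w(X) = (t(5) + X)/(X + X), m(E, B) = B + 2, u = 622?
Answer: 112051/180 ≈ 622.51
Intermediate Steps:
t(p) = 1/(2*p)
m(E, B) = 2 + B
w(X) = (⅒ + X)/(2*X) (w(X) = ((½)/5 + X)/(X + X) = ((½)*(⅕) + X)/((2*X)) = (⅒ + X)*(1/(2*X)) = (⅒ + X)/(2*X))
u + w(m(4, 7)) = 622 + (1 + 10*(2 + 7))/(20*(2 + 7)) = 622 + (1/20)*(1 + 10*9)/9 = 622 + (1/20)*(⅑)*(1 + 90) = 622 + (1/20)*(⅑)*91 = 622 + 91/180 = 112051/180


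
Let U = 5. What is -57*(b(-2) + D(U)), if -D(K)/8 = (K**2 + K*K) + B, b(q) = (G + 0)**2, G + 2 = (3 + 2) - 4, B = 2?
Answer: 23655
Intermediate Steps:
G = -1 (G = -2 + ((3 + 2) - 4) = -2 + (5 - 4) = -2 + 1 = -1)
b(q) = 1 (b(q) = (-1 + 0)**2 = (-1)**2 = 1)
D(K) = -16 - 16*K**2 (D(K) = -8*((K**2 + K*K) + 2) = -8*((K**2 + K**2) + 2) = -8*(2*K**2 + 2) = -8*(2 + 2*K**2) = -16 - 16*K**2)
-57*(b(-2) + D(U)) = -57*(1 + (-16 - 16*5**2)) = -57*(1 + (-16 - 16*25)) = -57*(1 + (-16 - 400)) = -57*(1 - 416) = -57*(-415) = 23655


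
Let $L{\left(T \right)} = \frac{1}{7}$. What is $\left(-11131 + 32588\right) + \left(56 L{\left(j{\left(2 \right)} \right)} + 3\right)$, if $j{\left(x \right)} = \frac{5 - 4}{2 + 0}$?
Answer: $21468$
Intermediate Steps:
$j{\left(x \right)} = \frac{1}{2}$ ($j{\left(x \right)} = 1 \cdot \frac{1}{2} = \frac{1}{2}$)
$L{\left(T \right)} = \frac{1}{7}$
$\left(-11131 + 32588\right) + \left(56 L{\left(j{\left(2 \right)} \right)} + 3\right) = \left(-11131 + 32588\right) + \left(56 \cdot \frac{1}{7} + 3\right) = 21457 + \left(8 + 3\right) = 21457 + 11 = 21468$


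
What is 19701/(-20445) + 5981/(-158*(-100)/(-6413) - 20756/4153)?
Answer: -1086887530931411/1354315154820 ≈ -802.54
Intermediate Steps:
19701/(-20445) + 5981/(-158*(-100)/(-6413) - 20756/4153) = 19701*(-1/20445) + 5981/(15800*(-1/6413) - 20756*1/4153) = -6567/6815 + 5981/(-15800/6413 - 20756/4153) = -6567/6815 + 5981/(-198725628/26633189) = -6567/6815 + 5981*(-26633189/198725628) = -6567/6815 - 159293103409/198725628 = -1086887530931411/1354315154820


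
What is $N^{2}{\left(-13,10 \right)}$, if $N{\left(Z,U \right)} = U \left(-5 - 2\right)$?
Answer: $4900$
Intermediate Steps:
$N{\left(Z,U \right)} = - 7 U$ ($N{\left(Z,U \right)} = U \left(-7\right) = - 7 U$)
$N^{2}{\left(-13,10 \right)} = \left(\left(-7\right) 10\right)^{2} = \left(-70\right)^{2} = 4900$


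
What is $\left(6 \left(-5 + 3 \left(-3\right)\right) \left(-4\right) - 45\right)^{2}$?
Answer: $84681$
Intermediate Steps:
$\left(6 \left(-5 + 3 \left(-3\right)\right) \left(-4\right) - 45\right)^{2} = \left(6 \left(-5 - 9\right) \left(-4\right) - 45\right)^{2} = \left(6 \left(-14\right) \left(-4\right) - 45\right)^{2} = \left(\left(-84\right) \left(-4\right) - 45\right)^{2} = \left(336 - 45\right)^{2} = 291^{2} = 84681$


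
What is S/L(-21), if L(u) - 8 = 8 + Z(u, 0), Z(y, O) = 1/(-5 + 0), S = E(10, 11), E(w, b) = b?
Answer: 55/79 ≈ 0.69620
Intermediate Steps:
S = 11
Z(y, O) = -⅕ (Z(y, O) = 1/(-5) = -⅕)
L(u) = 79/5 (L(u) = 8 + (8 - ⅕) = 8 + 39/5 = 79/5)
S/L(-21) = 11/(79/5) = 11*(5/79) = 55/79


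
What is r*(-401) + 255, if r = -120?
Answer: 48375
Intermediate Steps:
r*(-401) + 255 = -120*(-401) + 255 = 48120 + 255 = 48375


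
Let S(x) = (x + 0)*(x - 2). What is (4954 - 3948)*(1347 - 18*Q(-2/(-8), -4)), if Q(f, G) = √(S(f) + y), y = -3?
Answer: 1355082 - 4527*I*√55 ≈ 1.3551e+6 - 33573.0*I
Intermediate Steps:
S(x) = x*(-2 + x)
Q(f, G) = √(-3 + f*(-2 + f)) (Q(f, G) = √(f*(-2 + f) - 3) = √(-3 + f*(-2 + f)))
(4954 - 3948)*(1347 - 18*Q(-2/(-8), -4)) = (4954 - 3948)*(1347 - 18*√(-3 + (-2/(-8))*(-2 - 2/(-8)))) = 1006*(1347 - 18*√(-3 + (-2*(-⅛))*(-2 - 2*(-⅛)))) = 1006*(1347 - 18*√(-3 + (-2 + ¼)/4)) = 1006*(1347 - 18*√(-3 + (¼)*(-7/4))) = 1006*(1347 - 18*√(-3 - 7/16)) = 1006*(1347 - 9*I*√55/2) = 1355082 - 4527*I*√55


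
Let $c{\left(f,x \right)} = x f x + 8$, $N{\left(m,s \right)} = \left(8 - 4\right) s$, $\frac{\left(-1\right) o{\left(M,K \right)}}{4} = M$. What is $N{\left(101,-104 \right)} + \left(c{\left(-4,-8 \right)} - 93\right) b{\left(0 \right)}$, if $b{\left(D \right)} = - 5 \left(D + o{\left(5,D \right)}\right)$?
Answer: $-34516$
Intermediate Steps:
$o{\left(M,K \right)} = - 4 M$
$b{\left(D \right)} = 100 - 5 D$ ($b{\left(D \right)} = - 5 \left(D - 20\right) = - 5 \left(-20 + D\right) = 100 - 5 D$)
$N{\left(m,s \right)} = 4 s$
$c{\left(f,x \right)} = 8 + f x^{2}$ ($c{\left(f,x \right)} = f x x + 8 = f x^{2} + 8 = 8 + f x^{2}$)
$N{\left(101,-104 \right)} + \left(c{\left(-4,-8 \right)} - 93\right) b{\left(0 \right)} = 4 \left(-104\right) + \left(\left(8 - 4 \left(-8\right)^{2}\right) - 93\right) \left(100 - 0\right) = -416 + \left(\left(8 - 256\right) - 93\right) \left(100 + 0\right) = -416 + \left(\left(8 - 256\right) - 93\right) 100 = -416 + \left(-248 - 93\right) 100 = -416 - 34100 = -34516$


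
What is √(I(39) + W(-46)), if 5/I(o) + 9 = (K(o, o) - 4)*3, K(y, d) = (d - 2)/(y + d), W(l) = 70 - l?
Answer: 3*√3331914/509 ≈ 10.758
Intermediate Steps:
K(y, d) = (-2 + d)/(d + y)
I(o) = 5/(-21 + 3*(-2 + o)/(2*o)) (I(o) = 5/(-9 + ((-2 + o)/(o + o) - 4)*3) = 5/(-9 + ((-2 + o)/((2*o)) - 4)*3) = 5/(-9 + ((1/(2*o))*(-2 + o) - 4)*3) = 5/(-9 + ((-2 + o)/(2*o) - 4)*3) = 5/(-9 + (-4 + (-2 + o)/(2*o))*3) = 5/(-9 + (-12 + 3*(-2 + o)/(2*o))) = 5/(-21 + 3*(-2 + o)/(2*o)))
√(I(39) + W(-46)) = √((10/3)*39/(-2 - 13*39) + (70 - 1*(-46))) = √((10/3)*39/(-2 - 507) + (70 + 46)) = √((10/3)*39/(-509) + 116) = √((10/3)*39*(-1/509) + 116) = √(-130/509 + 116) = √(58914/509) = 3*√3331914/509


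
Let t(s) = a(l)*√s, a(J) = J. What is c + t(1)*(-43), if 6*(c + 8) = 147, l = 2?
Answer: -139/2 ≈ -69.500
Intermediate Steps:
c = 33/2 (c = -8 + (⅙)*147 = -8 + 49/2 = 33/2 ≈ 16.500)
t(s) = 2*√s
c + t(1)*(-43) = 33/2 + (2*√1)*(-43) = 33/2 + (2*1)*(-43) = 33/2 + 2*(-43) = 33/2 - 86 = -139/2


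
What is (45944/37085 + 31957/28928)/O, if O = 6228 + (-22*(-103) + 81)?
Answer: 2514193377/9199216096000 ≈ 0.00027330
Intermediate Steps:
O = 8575 (O = 6228 + (2266 + 81) = 6228 + 2347 = 8575)
(45944/37085 + 31957/28928)/O = (45944/37085 + 31957/28928)/8575 = (45944*(1/37085) + 31957*(1/28928))*(1/8575) = (45944/37085 + 31957/28928)*(1/8575) = (2514193377/1072794880)*(1/8575) = 2514193377/9199216096000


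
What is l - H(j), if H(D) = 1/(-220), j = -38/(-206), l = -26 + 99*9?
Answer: 190301/220 ≈ 865.00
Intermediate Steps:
l = 865 (l = -26 + 891 = 865)
j = 19/103 (j = -38*(-1/206) = 19/103 ≈ 0.18447)
H(D) = -1/220
l - H(j) = 865 - 1*(-1/220) = 865 + 1/220 = 190301/220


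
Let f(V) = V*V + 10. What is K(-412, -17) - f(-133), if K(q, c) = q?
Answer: -18111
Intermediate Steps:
f(V) = 10 + V² (f(V) = V² + 10 = 10 + V²)
K(-412, -17) - f(-133) = -412 - (10 + (-133)²) = -412 - (10 + 17689) = -412 - 1*17699 = -412 - 17699 = -18111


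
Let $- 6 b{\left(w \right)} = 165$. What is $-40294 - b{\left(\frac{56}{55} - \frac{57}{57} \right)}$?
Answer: $- \frac{80533}{2} \approx -40267.0$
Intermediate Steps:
$b{\left(w \right)} = - \frac{55}{2}$ ($b{\left(w \right)} = \left(- \frac{1}{6}\right) 165 = - \frac{55}{2}$)
$-40294 - b{\left(\frac{56}{55} - \frac{57}{57} \right)} = -40294 - - \frac{55}{2} = -40294 + \frac{55}{2} = - \frac{80533}{2}$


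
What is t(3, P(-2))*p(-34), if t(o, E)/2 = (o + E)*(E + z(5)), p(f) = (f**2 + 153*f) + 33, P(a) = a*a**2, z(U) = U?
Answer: -120390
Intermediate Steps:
P(a) = a**3
p(f) = 33 + f**2 + 153*f
t(o, E) = 2*(5 + E)*(E + o) (t(o, E) = 2*((o + E)*(E + 5)) = 2*((E + o)*(5 + E)) = 2*((5 + E)*(E + o)) = 2*(5 + E)*(E + o))
t(3, P(-2))*p(-34) = (2*((-2)**3)**2 + 10*(-2)**3 + 10*3 + 2*(-2)**3*3)*(33 + (-34)**2 + 153*(-34)) = (2*(-8)**2 + 10*(-8) + 30 + 2*(-8)*3)*(33 + 1156 - 5202) = (2*64 - 80 + 30 - 48)*(-4013) = (128 - 80 + 30 - 48)*(-4013) = 30*(-4013) = -120390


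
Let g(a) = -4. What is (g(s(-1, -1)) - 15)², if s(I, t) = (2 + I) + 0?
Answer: 361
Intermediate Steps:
s(I, t) = 2 + I
(g(s(-1, -1)) - 15)² = (-4 - 15)² = (-19)² = 361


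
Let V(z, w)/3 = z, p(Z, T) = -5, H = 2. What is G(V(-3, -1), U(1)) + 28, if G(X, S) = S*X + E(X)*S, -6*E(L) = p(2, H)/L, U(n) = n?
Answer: 1021/54 ≈ 18.907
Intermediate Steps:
E(L) = 5/(6*L) (E(L) = -(-5)/(6*L) = 5/(6*L))
V(z, w) = 3*z
G(X, S) = S*X + 5*S/(6*X) (G(X, S) = S*X + (5/(6*X))*S = S*X + 5*S/(6*X))
G(V(-3, -1), U(1)) + 28 = (1*(3*(-3)) + (⅚)*1/(3*(-3))) + 28 = (1*(-9) + (⅚)*1/(-9)) + 28 = (-9 + (⅚)*1*(-⅑)) + 28 = (-9 - 5/54) + 28 = -491/54 + 28 = 1021/54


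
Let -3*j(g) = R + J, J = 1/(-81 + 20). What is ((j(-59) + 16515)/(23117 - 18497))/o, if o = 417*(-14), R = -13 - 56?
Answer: -605291/987159096 ≈ -0.00061316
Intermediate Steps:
J = -1/61 (J = 1/(-61) = -1/61 ≈ -0.016393)
R = -69
j(g) = 4210/183 (j(g) = -(-69 - 1/61)/3 = -⅓*(-4210/61) = 4210/183)
o = -5838
((j(-59) + 16515)/(23117 - 18497))/o = ((4210/183 + 16515)/(23117 - 18497))/(-5838) = ((3026455/183)/4620)*(-1/5838) = ((3026455/183)*(1/4620))*(-1/5838) = (605291/169092)*(-1/5838) = -605291/987159096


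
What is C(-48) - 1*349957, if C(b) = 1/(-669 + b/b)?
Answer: -233771277/668 ≈ -3.4996e+5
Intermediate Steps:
C(b) = -1/668 (C(b) = 1/(-669 + 1) = 1/(-668) = -1/668)
C(-48) - 1*349957 = -1/668 - 1*349957 = -1/668 - 349957 = -233771277/668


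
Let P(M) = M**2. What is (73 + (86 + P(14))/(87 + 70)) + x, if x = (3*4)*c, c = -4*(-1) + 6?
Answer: 30583/157 ≈ 194.80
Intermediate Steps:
c = 10 (c = 4 + 6 = 10)
x = 120 (x = (3*4)*10 = 12*10 = 120)
(73 + (86 + P(14))/(87 + 70)) + x = (73 + (86 + 14**2)/(87 + 70)) + 120 = (73 + (86 + 196)/157) + 120 = (73 + 282*(1/157)) + 120 = (73 + 282/157) + 120 = 11743/157 + 120 = 30583/157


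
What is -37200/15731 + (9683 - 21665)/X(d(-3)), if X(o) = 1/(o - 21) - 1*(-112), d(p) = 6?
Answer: -2889791430/26412349 ≈ -109.41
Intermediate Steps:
X(o) = 112 + 1/(-21 + o) (X(o) = 1/(-21 + o) + 112 = 112 + 1/(-21 + o))
-37200/15731 + (9683 - 21665)/X(d(-3)) = -37200/15731 + (9683 - 21665)/(((-2351 + 112*6)/(-21 + 6))) = -37200*1/15731 - 11982*(-15/(-2351 + 672)) = -37200/15731 - 11982/((-1/15*(-1679))) = -37200/15731 - 11982/1679/15 = -37200/15731 - 11982*15/1679 = -37200/15731 - 179730/1679 = -2889791430/26412349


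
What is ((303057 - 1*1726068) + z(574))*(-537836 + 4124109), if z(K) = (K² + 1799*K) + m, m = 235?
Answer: -217593528002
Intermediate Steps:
z(K) = 235 + K² + 1799*K (z(K) = (K² + 1799*K) + 235 = 235 + K² + 1799*K)
((303057 - 1*1726068) + z(574))*(-537836 + 4124109) = ((303057 - 1*1726068) + (235 + 574² + 1799*574))*(-537836 + 4124109) = ((303057 - 1726068) + (235 + 329476 + 1032626))*3586273 = (-1423011 + 1362337)*3586273 = -60674*3586273 = -217593528002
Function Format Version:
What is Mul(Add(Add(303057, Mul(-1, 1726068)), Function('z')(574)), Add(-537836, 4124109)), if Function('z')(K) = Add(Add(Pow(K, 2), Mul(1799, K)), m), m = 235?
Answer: -217593528002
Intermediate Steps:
Function('z')(K) = Add(235, Pow(K, 2), Mul(1799, K)) (Function('z')(K) = Add(Add(Pow(K, 2), Mul(1799, K)), 235) = Add(235, Pow(K, 2), Mul(1799, K)))
Mul(Add(Add(303057, Mul(-1, 1726068)), Function('z')(574)), Add(-537836, 4124109)) = Mul(Add(Add(303057, Mul(-1, 1726068)), Add(235, Pow(574, 2), Mul(1799, 574))), Add(-537836, 4124109)) = Mul(Add(Add(303057, -1726068), Add(235, 329476, 1032626)), 3586273) = Mul(Add(-1423011, 1362337), 3586273) = Mul(-60674, 3586273) = -217593528002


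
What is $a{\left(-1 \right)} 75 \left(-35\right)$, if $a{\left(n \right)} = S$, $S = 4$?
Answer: $-10500$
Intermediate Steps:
$a{\left(n \right)} = 4$
$a{\left(-1 \right)} 75 \left(-35\right) = 4 \cdot 75 \left(-35\right) = 300 \left(-35\right) = -10500$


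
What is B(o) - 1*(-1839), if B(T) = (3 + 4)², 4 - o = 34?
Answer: 1888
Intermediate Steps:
o = -30 (o = 4 - 1*34 = 4 - 34 = -30)
B(T) = 49 (B(T) = 7² = 49)
B(o) - 1*(-1839) = 49 - 1*(-1839) = 49 + 1839 = 1888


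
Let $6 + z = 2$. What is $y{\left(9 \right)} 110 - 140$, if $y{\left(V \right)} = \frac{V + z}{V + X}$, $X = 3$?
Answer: $- \frac{565}{6} \approx -94.167$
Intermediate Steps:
$z = -4$ ($z = -6 + 2 = -4$)
$y{\left(V \right)} = \frac{-4 + V}{3 + V}$ ($y{\left(V \right)} = \frac{V - 4}{V + 3} = \frac{-4 + V}{3 + V}$)
$y{\left(9 \right)} 110 - 140 = \frac{-4 + 9}{3 + 9} \cdot 110 - 140 = \frac{1}{12} \cdot 5 \cdot 110 - 140 = \frac{5}{12} \cdot 110 - 140 = \frac{275}{6} - 140 = - \frac{565}{6}$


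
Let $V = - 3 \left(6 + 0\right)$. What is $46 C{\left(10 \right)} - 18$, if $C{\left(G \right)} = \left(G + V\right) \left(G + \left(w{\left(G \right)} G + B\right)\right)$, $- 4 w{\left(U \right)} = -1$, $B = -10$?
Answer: $-938$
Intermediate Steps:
$w{\left(U \right)} = \frac{1}{4}$ ($w{\left(U \right)} = \left(- \frac{1}{4}\right) \left(-1\right) = \frac{1}{4}$)
$V = -18$ ($V = \left(-3\right) 6 = -18$)
$C{\left(G \right)} = \left(-18 + G\right) \left(-10 + \frac{5 G}{4}\right)$ ($C{\left(G \right)} = \left(G - 18\right) \left(G + \left(\frac{G}{4} - 10\right)\right) = \left(-18 + G\right) \left(G + \left(-10 + \frac{G}{4}\right)\right) = \left(-18 + G\right) \left(-10 + \frac{5 G}{4}\right)$)
$46 C{\left(10 \right)} - 18 = 46 \left(180 - 325 + \frac{5 \cdot 10^{2}}{4}\right) - 18 = 46 \left(180 - 325 + \frac{5}{4} \cdot 100\right) - 18 = 46 \left(180 - 325 + 125\right) - 18 = 46 \left(-20\right) - 18 = -920 - 18 = -938$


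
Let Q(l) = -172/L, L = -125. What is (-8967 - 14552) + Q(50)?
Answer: -2939703/125 ≈ -23518.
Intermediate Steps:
Q(l) = 172/125 (Q(l) = -172/(-125) = -172*(-1/125) = 172/125)
(-8967 - 14552) + Q(50) = (-8967 - 14552) + 172/125 = -23519 + 172/125 = -2939703/125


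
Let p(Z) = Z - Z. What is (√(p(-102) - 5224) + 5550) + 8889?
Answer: 14439 + 2*I*√1306 ≈ 14439.0 + 72.277*I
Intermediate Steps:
p(Z) = 0
(√(p(-102) - 5224) + 5550) + 8889 = (√(0 - 5224) + 5550) + 8889 = (√(-5224) + 5550) + 8889 = (2*I*√1306 + 5550) + 8889 = (5550 + 2*I*√1306) + 8889 = 14439 + 2*I*√1306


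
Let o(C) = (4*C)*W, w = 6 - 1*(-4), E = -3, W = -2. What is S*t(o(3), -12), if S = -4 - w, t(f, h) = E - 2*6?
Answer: 210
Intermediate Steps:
w = 10 (w = 6 + 4 = 10)
o(C) = -8*C (o(C) = (4*C)*(-2) = -8*C)
t(f, h) = -15 (t(f, h) = -3 - 2*6 = -3 - 12 = -15)
S = -14 (S = -4 - 1*10 = -4 - 10 = -14)
S*t(o(3), -12) = -14*(-15) = 210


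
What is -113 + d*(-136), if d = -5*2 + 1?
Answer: 1111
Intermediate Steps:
d = -9 (d = -10 + 1 = -9)
-113 + d*(-136) = -113 - 9*(-136) = -113 + 1224 = 1111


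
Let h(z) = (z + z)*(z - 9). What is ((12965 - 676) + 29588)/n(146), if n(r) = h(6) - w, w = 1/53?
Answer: -2219481/1909 ≈ -1162.6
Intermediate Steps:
h(z) = 2*z*(-9 + z) (h(z) = (2*z)*(-9 + z) = 2*z*(-9 + z))
w = 1/53 ≈ 0.018868
n(r) = -1909/53 (n(r) = 2*6*(-9 + 6) - 1*1/53 = 2*6*(-3) - 1/53 = -36 - 1/53 = -1909/53)
((12965 - 676) + 29588)/n(146) = ((12965 - 676) + 29588)/(-1909/53) = (12289 + 29588)*(-53/1909) = 41877*(-53/1909) = -2219481/1909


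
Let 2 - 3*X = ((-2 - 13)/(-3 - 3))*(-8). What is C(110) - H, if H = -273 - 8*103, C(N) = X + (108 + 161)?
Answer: 4120/3 ≈ 1373.3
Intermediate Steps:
X = 22/3 (X = 2/3 - (-2 - 13)/(-3 - 3)*(-8)/3 = 2/3 - (-15/(-6))*(-8)/3 = 2/3 - (-15*(-1/6))*(-8)/3 = 2/3 - 5*(-8)/6 = 2/3 - 1/3*(-20) = 2/3 + 20/3 = 22/3 ≈ 7.3333)
C(N) = 829/3 (C(N) = 22/3 + (108 + 161) = 22/3 + 269 = 829/3)
H = -1097 (H = -273 - 824 = -1097)
C(110) - H = 829/3 - 1*(-1097) = 829/3 + 1097 = 4120/3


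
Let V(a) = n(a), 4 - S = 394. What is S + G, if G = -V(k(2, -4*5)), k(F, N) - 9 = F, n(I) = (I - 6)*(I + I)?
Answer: -500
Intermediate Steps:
n(I) = 2*I*(-6 + I) (n(I) = (-6 + I)*(2*I) = 2*I*(-6 + I))
k(F, N) = 9 + F
S = -390 (S = 4 - 1*394 = 4 - 394 = -390)
V(a) = 2*a*(-6 + a)
G = -110 (G = -2*(9 + 2)*(-6 + (9 + 2)) = -2*11*(-6 + 11) = -2*11*5 = -1*110 = -110)
S + G = -390 - 110 = -500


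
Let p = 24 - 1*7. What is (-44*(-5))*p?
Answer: 3740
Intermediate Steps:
p = 17 (p = 24 - 7 = 17)
(-44*(-5))*p = -44*(-5)*17 = 220*17 = 3740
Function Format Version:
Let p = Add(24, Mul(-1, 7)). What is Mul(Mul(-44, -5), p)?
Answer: 3740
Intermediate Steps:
p = 17 (p = Add(24, -7) = 17)
Mul(Mul(-44, -5), p) = Mul(Mul(-44, -5), 17) = Mul(220, 17) = 3740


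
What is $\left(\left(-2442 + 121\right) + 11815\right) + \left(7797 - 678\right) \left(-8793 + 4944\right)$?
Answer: $-27391537$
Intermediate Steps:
$\left(\left(-2442 + 121\right) + 11815\right) + \left(7797 - 678\right) \left(-8793 + 4944\right) = \left(-2321 + 11815\right) + 7119 \left(-3849\right) = 9494 - 27401031 = -27391537$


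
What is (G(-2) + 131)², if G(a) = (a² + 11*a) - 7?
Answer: 11236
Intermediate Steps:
G(a) = -7 + a² + 11*a
(G(-2) + 131)² = ((-7 + (-2)² + 11*(-2)) + 131)² = ((-7 + 4 - 22) + 131)² = (-25 + 131)² = 106² = 11236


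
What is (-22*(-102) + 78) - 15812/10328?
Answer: 5991451/2582 ≈ 2320.5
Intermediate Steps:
(-22*(-102) + 78) - 15812/10328 = (2244 + 78) - 15812*1/10328 = 2322 - 3953/2582 = 5991451/2582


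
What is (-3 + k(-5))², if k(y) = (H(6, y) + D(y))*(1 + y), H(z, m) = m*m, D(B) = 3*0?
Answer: 10609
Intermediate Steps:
D(B) = 0
H(z, m) = m²
k(y) = y²*(1 + y) (k(y) = (y² + 0)*(1 + y) = y²*(1 + y))
(-3 + k(-5))² = (-3 + (-5)²*(1 - 5))² = (-3 + 25*(-4))² = (-3 - 100)² = (-103)² = 10609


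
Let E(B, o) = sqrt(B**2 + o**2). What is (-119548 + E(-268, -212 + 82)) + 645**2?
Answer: 296477 + 2*sqrt(22181) ≈ 2.9678e+5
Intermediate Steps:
(-119548 + E(-268, -212 + 82)) + 645**2 = (-119548 + sqrt((-268)**2 + (-212 + 82)**2)) + 645**2 = (-119548 + sqrt(71824 + (-130)**2)) + 416025 = (-119548 + sqrt(71824 + 16900)) + 416025 = (-119548 + sqrt(88724)) + 416025 = (-119548 + 2*sqrt(22181)) + 416025 = 296477 + 2*sqrt(22181)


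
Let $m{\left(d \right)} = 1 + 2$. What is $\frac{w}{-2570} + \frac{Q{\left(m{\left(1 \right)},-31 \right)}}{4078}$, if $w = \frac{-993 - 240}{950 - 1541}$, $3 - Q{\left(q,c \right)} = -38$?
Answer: $\frac{4770458}{516162655} \approx 0.0092422$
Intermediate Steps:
$m{\left(d \right)} = 3$
$Q{\left(q,c \right)} = 41$ ($Q{\left(q,c \right)} = 3 - -38 = 3 + 38 = 41$)
$w = \frac{411}{197}$ ($w = - \frac{1233}{-591} = \left(-1233\right) \left(- \frac{1}{591}\right) = \frac{411}{197} \approx 2.0863$)
$\frac{w}{-2570} + \frac{Q{\left(m{\left(1 \right)},-31 \right)}}{4078} = \frac{411}{197 \left(-2570\right)} + \frac{41}{4078} = \frac{411}{197} \left(- \frac{1}{2570}\right) + 41 \cdot \frac{1}{4078} = - \frac{411}{506290} + \frac{41}{4078} = \frac{4770458}{516162655}$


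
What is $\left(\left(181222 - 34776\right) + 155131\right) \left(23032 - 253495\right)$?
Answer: $-69502340151$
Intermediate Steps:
$\left(\left(181222 - 34776\right) + 155131\right) \left(23032 - 253495\right) = \left(\left(181222 - 34776\right) + 155131\right) \left(-230463\right) = \left(146446 + 155131\right) \left(-230463\right) = 301577 \left(-230463\right) = -69502340151$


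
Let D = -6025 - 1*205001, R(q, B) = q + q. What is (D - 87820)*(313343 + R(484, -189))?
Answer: -93930585106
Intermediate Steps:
R(q, B) = 2*q
D = -211026 (D = -6025 - 205001 = -211026)
(D - 87820)*(313343 + R(484, -189)) = (-211026 - 87820)*(313343 + 2*484) = -298846*(313343 + 968) = -298846*314311 = -93930585106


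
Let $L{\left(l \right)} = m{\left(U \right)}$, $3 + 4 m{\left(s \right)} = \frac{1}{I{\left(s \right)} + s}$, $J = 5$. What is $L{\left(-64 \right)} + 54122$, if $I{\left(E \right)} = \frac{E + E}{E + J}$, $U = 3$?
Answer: $\frac{3247279}{60} \approx 54121.0$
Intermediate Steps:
$I{\left(E \right)} = \frac{2 E}{5 + E}$ ($I{\left(E \right)} = \frac{E + E}{E + 5} = \frac{2 E}{5 + E}$)
$m{\left(s \right)} = - \frac{3}{4} + \frac{1}{4 \left(s + \frac{2 s}{5 + s}\right)}$ ($m{\left(s \right)} = - \frac{3}{4} + \frac{1}{4 \left(\frac{2 s}{5 + s} + s\right)} = - \frac{3}{4} + \frac{1}{4 \left(s + \frac{2 s}{5 + s}\right)}$)
$L{\left(l \right)} = - \frac{41}{60}$ ($L{\left(l \right)} = \frac{5 - 60 - 3 \cdot 3^{2}}{4 \cdot 3 \left(7 + 3\right)} = \frac{1}{4} \cdot \frac{1}{3} \cdot \frac{1}{10} \left(5 - 60 - 27\right) = \frac{1}{4} \cdot \frac{1}{3} \cdot \frac{1}{10} \left(-82\right) = - \frac{41}{60}$)
$L{\left(-64 \right)} + 54122 = - \frac{41}{60} + 54122 = \frac{3247279}{60}$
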